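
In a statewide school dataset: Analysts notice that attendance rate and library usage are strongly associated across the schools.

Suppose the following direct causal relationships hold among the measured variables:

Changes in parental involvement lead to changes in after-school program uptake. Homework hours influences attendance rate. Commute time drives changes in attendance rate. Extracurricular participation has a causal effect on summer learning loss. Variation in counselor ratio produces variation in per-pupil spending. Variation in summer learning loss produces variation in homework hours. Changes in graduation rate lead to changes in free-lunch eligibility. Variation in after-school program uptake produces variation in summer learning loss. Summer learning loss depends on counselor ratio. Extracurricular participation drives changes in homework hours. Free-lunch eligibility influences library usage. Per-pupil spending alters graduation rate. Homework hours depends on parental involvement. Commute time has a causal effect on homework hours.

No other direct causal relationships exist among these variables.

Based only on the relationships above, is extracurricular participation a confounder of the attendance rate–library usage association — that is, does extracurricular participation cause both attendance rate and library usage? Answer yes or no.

Extracurricular participation has no stated causal path to library usage. A confounder must cause both variables, so extracurricular participation does not qualify.

no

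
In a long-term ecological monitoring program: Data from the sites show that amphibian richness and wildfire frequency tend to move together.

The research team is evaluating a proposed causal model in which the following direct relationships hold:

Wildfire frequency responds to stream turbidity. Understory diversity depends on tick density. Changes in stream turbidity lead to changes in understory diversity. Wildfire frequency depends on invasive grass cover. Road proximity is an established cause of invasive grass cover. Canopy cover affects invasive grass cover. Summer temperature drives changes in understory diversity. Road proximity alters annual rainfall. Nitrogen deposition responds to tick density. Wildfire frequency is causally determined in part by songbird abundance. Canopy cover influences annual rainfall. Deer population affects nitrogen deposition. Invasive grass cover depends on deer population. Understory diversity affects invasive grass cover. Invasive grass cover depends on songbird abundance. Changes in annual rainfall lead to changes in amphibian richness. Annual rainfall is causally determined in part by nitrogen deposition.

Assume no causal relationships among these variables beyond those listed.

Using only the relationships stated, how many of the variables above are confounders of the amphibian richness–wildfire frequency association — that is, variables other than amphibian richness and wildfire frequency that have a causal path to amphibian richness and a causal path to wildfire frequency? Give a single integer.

4

The common causes are: canopy cover (to amphibian richness via canopy cover → annual rainfall → amphibian richness; to wildfire frequency via canopy cover → invasive grass cover → wildfire frequency); deer population (to amphibian richness via deer population → nitrogen deposition → annual rainfall → amphibian richness; to wildfire frequency via deer population → invasive grass cover → wildfire frequency); road proximity (to amphibian richness via road proximity → annual rainfall → amphibian richness; to wildfire frequency via road proximity → invasive grass cover → wildfire frequency); tick density (to amphibian richness via tick density → nitrogen deposition → annual rainfall → amphibian richness; to wildfire frequency via tick density → understory diversity → invasive grass cover → wildfire frequency).
Every other variable lacks a causal path to at least one of amphibian richness and wildfire frequency.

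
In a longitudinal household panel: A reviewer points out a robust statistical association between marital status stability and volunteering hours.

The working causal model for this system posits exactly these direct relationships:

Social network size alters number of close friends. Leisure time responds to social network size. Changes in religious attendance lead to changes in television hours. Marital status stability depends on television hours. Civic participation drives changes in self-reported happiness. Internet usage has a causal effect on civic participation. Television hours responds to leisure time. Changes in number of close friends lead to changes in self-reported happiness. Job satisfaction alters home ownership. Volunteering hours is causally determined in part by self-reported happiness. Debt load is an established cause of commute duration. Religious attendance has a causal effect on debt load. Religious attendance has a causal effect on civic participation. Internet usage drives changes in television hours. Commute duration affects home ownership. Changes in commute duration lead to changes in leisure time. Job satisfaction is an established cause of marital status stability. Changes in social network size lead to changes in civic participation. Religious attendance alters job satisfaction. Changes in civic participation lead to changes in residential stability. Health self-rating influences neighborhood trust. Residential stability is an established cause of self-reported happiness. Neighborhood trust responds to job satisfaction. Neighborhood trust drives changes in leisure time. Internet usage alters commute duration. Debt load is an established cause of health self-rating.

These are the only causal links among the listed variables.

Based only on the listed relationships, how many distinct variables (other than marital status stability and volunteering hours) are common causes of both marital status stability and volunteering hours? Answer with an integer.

The common causes are: internet usage (to marital status stability via internet usage → television hours → marital status stability; to volunteering hours via internet usage → civic participation → self-reported happiness → volunteering hours); religious attendance (to marital status stability via religious attendance → job satisfaction → marital status stability; to volunteering hours via religious attendance → civic participation → self-reported happiness → volunteering hours); social network size (to marital status stability via social network size → leisure time → television hours → marital status stability; to volunteering hours via social network size → number of close friends → self-reported happiness → volunteering hours).
Every other variable lacks a causal path to at least one of marital status stability and volunteering hours.

3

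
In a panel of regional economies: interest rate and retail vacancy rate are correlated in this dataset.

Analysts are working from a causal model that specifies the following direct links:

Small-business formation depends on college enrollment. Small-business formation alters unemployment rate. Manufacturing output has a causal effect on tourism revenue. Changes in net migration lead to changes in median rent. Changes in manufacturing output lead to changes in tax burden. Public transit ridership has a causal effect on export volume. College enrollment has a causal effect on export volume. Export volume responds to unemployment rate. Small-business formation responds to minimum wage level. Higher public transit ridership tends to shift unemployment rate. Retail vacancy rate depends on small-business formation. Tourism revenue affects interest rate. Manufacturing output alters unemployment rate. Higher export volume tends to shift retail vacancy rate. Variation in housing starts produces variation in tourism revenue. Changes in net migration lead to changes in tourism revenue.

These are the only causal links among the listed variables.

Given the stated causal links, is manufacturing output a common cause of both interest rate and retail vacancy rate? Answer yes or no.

yes

Manufacturing output has a causal path to interest rate (manufacturing output → tourism revenue → interest rate) and to retail vacancy rate (manufacturing output → unemployment rate → export volume → retail vacancy rate), so it is a common cause of both — a confounder.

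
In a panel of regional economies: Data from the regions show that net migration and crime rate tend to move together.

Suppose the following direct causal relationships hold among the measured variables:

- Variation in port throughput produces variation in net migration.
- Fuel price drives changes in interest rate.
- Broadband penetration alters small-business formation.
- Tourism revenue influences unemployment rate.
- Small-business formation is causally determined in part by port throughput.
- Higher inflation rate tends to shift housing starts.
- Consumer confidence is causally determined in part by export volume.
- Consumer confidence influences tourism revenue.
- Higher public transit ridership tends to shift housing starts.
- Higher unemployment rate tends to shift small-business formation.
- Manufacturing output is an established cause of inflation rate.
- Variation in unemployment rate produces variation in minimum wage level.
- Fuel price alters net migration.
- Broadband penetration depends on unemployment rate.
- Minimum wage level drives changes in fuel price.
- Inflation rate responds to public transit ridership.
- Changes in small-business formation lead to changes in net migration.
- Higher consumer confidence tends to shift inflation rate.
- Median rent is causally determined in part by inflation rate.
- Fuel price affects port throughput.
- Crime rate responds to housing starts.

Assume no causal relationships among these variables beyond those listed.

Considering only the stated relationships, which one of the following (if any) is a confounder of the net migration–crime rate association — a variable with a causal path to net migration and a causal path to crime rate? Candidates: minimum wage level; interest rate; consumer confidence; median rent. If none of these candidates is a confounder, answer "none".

Consumer confidence causes net migration (consumer confidence → tourism revenue → unemployment rate → small-business formation → net migration) and also causes crime rate (consumer confidence → inflation rate → housing starts → crime rate); it is a common cause of both.
Each of the other candidates lacks a causal path to at least one of net migration and crime rate, so they do not confound the relationship.

consumer confidence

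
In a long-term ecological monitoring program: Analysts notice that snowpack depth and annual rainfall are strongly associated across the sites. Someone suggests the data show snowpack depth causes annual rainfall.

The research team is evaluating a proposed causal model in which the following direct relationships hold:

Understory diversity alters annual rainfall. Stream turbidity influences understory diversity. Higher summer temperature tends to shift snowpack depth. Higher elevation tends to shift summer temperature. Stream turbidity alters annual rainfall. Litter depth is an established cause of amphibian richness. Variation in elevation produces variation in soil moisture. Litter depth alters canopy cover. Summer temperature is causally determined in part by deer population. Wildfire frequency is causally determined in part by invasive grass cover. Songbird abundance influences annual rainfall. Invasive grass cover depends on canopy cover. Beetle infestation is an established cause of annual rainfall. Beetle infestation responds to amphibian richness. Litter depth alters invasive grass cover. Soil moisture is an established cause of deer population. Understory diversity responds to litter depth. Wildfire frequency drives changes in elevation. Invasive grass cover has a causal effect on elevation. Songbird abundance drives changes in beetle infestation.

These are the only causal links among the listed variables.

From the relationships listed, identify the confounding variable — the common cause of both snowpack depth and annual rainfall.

litter depth

Litter depth has a causal path to snowpack depth (litter depth → invasive grass cover → elevation → summer temperature → snowpack depth) and a separate causal path to annual rainfall (litter depth → understory diversity → annual rainfall), so it is a common cause of both.
No stated relationship gives snowpack depth a causal route to annual rainfall, so the correlation is explained by the shared upstream cause rather than a direct effect.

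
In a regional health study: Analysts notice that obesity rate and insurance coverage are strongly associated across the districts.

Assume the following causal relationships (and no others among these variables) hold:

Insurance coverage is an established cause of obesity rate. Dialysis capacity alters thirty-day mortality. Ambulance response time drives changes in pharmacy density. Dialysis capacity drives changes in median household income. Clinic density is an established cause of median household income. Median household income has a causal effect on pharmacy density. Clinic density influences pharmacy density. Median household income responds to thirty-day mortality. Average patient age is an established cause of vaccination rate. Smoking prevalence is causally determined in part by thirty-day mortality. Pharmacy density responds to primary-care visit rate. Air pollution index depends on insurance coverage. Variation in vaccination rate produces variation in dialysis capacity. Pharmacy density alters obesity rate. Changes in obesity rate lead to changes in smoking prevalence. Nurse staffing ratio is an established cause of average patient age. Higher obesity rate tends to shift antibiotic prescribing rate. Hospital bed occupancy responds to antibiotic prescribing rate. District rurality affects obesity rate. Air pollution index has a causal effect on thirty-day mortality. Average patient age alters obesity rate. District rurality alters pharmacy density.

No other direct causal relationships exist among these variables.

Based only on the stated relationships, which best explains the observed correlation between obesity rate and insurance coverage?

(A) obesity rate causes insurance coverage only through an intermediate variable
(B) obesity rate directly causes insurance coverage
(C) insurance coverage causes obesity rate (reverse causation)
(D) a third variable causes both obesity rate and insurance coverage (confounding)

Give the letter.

The stated link runs insurance coverage → obesity rate; obesity rate has no causal path to insurance coverage. No variable causes both, so confounding is ruled out. The correlation reflects reverse causation.

C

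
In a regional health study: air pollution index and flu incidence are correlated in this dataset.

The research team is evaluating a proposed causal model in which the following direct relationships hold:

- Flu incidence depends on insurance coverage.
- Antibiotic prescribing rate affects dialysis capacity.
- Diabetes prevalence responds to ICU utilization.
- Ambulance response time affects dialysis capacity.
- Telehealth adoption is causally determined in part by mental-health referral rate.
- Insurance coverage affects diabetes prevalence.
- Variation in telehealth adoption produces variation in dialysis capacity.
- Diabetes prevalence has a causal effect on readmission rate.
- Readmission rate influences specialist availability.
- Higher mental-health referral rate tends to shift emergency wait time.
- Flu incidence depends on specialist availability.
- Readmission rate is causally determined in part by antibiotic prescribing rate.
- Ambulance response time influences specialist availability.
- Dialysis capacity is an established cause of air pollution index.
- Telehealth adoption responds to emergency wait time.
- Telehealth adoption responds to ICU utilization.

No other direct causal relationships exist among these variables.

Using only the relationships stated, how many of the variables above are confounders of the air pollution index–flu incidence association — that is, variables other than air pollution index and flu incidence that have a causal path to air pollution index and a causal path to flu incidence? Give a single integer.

3

The common causes are: ICU utilization (to air pollution index via ICU utilization → telehealth adoption → dialysis capacity → air pollution index; to flu incidence via ICU utilization → diabetes prevalence → readmission rate → specialist availability → flu incidence); ambulance response time (to air pollution index via ambulance response time → dialysis capacity → air pollution index; to flu incidence via ambulance response time → specialist availability → flu incidence); antibiotic prescribing rate (to air pollution index via antibiotic prescribing rate → dialysis capacity → air pollution index; to flu incidence via antibiotic prescribing rate → readmission rate → specialist availability → flu incidence).
Every other variable lacks a causal path to at least one of air pollution index and flu incidence.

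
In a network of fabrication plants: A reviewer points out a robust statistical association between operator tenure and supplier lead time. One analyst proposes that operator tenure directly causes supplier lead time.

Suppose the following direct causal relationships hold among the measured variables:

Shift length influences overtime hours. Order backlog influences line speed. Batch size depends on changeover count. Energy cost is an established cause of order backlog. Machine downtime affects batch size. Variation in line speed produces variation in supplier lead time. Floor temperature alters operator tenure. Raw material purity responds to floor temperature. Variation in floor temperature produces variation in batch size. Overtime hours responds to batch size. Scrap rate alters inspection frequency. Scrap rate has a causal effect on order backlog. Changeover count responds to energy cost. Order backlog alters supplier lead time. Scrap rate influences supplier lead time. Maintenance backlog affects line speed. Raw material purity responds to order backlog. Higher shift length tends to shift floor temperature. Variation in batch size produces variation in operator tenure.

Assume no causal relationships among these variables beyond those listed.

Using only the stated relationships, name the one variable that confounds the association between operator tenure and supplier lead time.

Energy cost has a causal path to operator tenure (energy cost → changeover count → batch size → operator tenure) and a separate causal path to supplier lead time (energy cost → order backlog → supplier lead time), so it is a common cause of both.
No stated relationship gives operator tenure a causal route to supplier lead time, so the correlation is explained by the shared upstream cause rather than a direct effect.

energy cost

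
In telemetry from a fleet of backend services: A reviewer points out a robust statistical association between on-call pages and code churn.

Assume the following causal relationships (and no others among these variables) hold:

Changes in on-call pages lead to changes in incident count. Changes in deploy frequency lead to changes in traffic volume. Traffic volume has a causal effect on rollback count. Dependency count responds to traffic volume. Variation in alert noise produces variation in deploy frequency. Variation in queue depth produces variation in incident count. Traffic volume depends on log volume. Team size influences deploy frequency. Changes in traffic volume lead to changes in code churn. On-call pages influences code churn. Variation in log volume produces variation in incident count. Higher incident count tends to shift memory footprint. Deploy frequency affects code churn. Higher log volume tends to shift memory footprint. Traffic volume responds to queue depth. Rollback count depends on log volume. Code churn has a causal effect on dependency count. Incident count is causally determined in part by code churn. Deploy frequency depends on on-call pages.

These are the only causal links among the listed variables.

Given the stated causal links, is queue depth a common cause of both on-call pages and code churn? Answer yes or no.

no

Queue depth has no stated causal path to on-call pages. A confounder must cause both variables, so queue depth does not qualify.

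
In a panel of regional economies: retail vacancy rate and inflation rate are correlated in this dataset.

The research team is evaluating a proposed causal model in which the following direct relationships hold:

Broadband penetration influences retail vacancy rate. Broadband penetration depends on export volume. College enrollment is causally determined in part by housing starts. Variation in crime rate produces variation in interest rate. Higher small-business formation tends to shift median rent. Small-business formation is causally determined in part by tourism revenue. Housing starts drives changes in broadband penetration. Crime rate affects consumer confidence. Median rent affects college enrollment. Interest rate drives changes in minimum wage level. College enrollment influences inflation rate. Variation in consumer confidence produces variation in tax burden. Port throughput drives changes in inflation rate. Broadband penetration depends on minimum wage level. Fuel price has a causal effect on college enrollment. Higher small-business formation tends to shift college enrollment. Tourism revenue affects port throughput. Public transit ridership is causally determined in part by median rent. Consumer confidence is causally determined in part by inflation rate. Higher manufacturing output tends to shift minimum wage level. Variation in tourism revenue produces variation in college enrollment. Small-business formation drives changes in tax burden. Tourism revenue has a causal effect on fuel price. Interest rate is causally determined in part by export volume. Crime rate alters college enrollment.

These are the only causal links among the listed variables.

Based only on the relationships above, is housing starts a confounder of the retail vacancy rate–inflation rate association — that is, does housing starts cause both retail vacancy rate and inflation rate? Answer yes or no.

Housing starts has a causal path to retail vacancy rate (housing starts → broadband penetration → retail vacancy rate) and to inflation rate (housing starts → college enrollment → inflation rate), so it is a common cause of both — a confounder.

yes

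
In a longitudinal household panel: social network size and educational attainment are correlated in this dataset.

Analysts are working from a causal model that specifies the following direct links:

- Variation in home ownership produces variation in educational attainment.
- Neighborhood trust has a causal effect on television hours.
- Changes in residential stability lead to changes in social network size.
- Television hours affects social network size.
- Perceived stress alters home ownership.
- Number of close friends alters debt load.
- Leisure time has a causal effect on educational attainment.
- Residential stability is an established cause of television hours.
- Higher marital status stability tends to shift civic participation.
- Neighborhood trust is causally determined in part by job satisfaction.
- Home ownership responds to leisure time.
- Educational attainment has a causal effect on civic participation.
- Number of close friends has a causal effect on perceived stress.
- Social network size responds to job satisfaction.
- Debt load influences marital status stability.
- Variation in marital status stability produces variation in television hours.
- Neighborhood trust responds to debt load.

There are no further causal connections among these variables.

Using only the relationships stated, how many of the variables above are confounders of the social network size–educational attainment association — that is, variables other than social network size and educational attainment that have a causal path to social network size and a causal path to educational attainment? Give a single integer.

1

The common causes are: number of close friends (to social network size via number of close friends → debt load → marital status stability → television hours → social network size; to educational attainment via number of close friends → perceived stress → home ownership → educational attainment).
Every other variable lacks a causal path to at least one of social network size and educational attainment.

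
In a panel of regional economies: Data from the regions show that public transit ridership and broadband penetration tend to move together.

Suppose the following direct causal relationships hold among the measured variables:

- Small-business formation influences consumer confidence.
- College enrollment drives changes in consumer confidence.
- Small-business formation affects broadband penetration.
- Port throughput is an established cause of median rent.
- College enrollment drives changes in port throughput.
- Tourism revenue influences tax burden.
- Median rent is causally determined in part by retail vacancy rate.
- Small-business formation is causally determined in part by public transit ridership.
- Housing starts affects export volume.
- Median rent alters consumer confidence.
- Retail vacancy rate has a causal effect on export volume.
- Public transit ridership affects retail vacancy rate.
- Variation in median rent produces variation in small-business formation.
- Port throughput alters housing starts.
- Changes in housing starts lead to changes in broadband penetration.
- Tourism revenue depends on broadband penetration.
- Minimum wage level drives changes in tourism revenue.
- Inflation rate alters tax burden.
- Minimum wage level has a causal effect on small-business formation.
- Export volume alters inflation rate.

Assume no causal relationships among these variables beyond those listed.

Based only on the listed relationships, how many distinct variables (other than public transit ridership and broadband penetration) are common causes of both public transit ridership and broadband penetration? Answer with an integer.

No listed variable has a causal path to both public transit ridership and broadband penetration, so there are no common causes.

0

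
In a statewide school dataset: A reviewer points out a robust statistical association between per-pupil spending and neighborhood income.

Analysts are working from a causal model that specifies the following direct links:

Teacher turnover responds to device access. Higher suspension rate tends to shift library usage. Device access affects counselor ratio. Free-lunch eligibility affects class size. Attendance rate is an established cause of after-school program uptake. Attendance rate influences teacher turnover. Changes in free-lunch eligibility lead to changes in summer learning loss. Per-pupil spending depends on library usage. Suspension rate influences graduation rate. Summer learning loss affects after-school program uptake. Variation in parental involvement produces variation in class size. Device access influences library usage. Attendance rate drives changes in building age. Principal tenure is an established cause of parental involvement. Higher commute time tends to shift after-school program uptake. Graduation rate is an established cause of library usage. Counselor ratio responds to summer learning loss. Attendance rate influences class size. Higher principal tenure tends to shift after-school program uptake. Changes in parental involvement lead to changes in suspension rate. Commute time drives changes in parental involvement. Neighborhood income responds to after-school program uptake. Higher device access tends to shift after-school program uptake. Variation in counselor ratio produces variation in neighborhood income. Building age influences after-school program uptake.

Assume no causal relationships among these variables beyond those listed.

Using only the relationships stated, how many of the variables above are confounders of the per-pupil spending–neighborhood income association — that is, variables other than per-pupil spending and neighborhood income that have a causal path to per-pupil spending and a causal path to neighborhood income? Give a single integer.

The common causes are: commute time (to per-pupil spending via commute time → parental involvement → suspension rate → library usage → per-pupil spending; to neighborhood income via commute time → after-school program uptake → neighborhood income); device access (to per-pupil spending via device access → library usage → per-pupil spending; to neighborhood income via device access → after-school program uptake → neighborhood income); principal tenure (to per-pupil spending via principal tenure → parental involvement → suspension rate → library usage → per-pupil spending; to neighborhood income via principal tenure → after-school program uptake → neighborhood income).
Every other variable lacks a causal path to at least one of per-pupil spending and neighborhood income.

3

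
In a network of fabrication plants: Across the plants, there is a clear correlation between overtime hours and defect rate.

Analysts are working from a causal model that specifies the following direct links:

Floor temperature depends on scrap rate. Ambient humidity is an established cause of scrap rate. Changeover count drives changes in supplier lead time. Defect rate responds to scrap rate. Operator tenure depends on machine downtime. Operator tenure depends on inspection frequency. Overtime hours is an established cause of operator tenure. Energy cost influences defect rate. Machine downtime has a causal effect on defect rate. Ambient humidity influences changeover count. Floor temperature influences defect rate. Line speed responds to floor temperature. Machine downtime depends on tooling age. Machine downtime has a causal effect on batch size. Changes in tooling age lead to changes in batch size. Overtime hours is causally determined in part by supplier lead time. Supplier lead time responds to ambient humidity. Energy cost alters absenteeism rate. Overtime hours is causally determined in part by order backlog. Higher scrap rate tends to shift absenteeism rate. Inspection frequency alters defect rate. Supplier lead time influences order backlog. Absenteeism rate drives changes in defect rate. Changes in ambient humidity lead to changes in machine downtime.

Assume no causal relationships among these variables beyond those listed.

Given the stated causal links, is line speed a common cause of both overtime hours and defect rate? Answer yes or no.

Line speed has no stated causal path to either overtime hours or defect rate. A confounder must cause both variables, so line speed does not qualify.

no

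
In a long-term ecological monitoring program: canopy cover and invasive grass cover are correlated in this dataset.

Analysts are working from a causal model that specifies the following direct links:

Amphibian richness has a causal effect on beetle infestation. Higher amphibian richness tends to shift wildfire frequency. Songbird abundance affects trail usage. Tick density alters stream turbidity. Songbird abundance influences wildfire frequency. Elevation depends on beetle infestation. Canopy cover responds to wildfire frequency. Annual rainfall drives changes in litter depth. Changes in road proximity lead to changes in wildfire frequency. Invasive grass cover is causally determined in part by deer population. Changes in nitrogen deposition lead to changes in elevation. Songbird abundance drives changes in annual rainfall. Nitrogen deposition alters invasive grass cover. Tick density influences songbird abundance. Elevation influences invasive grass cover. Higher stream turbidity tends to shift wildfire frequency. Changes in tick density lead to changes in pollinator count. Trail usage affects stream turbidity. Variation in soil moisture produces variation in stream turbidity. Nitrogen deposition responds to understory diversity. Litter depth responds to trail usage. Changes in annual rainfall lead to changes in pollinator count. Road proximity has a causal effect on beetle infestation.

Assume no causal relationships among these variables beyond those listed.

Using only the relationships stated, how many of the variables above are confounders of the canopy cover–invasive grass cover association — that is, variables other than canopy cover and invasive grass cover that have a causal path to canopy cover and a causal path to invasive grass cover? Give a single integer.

The common causes are: amphibian richness (to canopy cover via amphibian richness → wildfire frequency → canopy cover; to invasive grass cover via amphibian richness → beetle infestation → elevation → invasive grass cover); road proximity (to canopy cover via road proximity → wildfire frequency → canopy cover; to invasive grass cover via road proximity → beetle infestation → elevation → invasive grass cover).
Every other variable lacks a causal path to at least one of canopy cover and invasive grass cover.

2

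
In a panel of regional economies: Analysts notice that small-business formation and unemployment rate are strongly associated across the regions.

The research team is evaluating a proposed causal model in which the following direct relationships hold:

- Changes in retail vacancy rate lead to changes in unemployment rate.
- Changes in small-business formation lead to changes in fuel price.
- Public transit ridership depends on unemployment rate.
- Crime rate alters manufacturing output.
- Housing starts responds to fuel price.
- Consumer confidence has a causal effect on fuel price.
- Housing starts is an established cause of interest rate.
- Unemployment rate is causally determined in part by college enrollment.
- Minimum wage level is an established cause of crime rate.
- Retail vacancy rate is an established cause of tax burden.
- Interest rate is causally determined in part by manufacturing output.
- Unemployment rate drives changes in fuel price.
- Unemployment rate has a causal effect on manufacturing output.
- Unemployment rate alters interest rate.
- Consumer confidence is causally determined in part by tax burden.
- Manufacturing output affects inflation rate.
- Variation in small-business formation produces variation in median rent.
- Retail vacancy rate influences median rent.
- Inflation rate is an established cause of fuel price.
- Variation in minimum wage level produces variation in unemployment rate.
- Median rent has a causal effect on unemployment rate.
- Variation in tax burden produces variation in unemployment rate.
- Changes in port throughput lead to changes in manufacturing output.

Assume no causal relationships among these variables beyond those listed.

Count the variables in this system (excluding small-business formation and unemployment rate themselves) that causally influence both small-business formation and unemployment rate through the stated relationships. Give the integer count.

No listed variable has a causal path to both small-business formation and unemployment rate, so there are no common causes.

0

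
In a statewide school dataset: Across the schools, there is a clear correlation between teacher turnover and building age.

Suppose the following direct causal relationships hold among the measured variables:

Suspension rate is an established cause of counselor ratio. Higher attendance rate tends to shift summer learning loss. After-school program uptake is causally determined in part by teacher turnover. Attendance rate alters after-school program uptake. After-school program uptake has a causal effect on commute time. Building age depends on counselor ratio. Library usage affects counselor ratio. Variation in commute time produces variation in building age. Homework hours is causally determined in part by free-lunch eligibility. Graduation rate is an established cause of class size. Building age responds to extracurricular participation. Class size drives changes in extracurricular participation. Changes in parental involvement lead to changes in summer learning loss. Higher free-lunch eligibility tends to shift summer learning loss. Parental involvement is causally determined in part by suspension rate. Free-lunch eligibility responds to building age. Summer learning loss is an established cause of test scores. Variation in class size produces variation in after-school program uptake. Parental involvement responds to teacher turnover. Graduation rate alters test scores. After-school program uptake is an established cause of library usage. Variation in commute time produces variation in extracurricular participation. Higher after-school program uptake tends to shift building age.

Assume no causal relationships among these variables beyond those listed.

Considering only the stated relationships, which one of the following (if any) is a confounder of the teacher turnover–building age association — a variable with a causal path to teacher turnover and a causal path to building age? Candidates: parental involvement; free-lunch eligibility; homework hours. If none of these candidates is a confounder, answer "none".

None of the listed candidates has causal paths to both teacher turnover and building age in the stated relationships, so none is a common cause.

none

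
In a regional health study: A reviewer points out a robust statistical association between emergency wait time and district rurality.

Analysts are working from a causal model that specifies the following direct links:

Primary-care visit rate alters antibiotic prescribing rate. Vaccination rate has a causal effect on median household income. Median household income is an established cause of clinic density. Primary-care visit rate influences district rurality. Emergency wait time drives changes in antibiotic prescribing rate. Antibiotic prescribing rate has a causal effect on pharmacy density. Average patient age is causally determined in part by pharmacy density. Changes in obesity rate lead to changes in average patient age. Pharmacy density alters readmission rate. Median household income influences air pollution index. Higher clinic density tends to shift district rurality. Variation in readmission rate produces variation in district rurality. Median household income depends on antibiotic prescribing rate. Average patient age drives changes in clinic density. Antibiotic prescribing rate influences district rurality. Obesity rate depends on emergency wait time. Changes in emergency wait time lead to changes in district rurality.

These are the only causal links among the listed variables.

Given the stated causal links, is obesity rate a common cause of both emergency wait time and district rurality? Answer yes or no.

no

Obesity rate has no stated causal path to emergency wait time. A confounder must cause both variables, so obesity rate does not qualify.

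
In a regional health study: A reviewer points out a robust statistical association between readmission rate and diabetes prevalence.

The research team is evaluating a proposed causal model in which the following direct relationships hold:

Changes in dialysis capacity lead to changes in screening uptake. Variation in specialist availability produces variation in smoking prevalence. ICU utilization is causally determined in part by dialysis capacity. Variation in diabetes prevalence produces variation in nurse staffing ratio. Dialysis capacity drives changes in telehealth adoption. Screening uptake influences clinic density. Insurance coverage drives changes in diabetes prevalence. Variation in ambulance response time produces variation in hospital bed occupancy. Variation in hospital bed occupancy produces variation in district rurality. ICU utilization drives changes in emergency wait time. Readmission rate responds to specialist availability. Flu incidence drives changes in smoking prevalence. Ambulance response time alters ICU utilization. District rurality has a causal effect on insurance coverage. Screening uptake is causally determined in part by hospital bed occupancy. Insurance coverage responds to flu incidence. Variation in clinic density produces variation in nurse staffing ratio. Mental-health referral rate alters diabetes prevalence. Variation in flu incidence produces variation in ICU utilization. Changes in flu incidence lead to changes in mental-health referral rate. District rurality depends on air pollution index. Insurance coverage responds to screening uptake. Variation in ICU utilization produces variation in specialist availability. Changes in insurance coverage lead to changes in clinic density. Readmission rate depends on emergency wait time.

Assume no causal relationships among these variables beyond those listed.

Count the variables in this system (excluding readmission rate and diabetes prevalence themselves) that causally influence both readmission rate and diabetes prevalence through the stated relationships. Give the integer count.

3

The common causes are: ambulance response time (to readmission rate via ambulance response time → ICU utilization → specialist availability → readmission rate; to diabetes prevalence via ambulance response time → hospital bed occupancy → district rurality → insurance coverage → diabetes prevalence); dialysis capacity (to readmission rate via dialysis capacity → ICU utilization → specialist availability → readmission rate; to diabetes prevalence via dialysis capacity → screening uptake → insurance coverage → diabetes prevalence); flu incidence (to readmission rate via flu incidence → ICU utilization → specialist availability → readmission rate; to diabetes prevalence via flu incidence → mental-health referral rate → diabetes prevalence).
Every other variable lacks a causal path to at least one of readmission rate and diabetes prevalence.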